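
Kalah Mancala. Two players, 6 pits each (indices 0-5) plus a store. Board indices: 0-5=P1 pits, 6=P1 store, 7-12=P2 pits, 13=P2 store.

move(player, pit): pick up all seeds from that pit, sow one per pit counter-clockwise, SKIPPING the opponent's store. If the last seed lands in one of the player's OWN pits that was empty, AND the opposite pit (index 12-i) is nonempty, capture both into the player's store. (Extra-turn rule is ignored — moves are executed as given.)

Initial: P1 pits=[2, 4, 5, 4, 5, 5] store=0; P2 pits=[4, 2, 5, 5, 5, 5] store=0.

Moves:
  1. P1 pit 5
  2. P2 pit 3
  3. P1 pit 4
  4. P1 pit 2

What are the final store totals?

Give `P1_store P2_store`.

Move 1: P1 pit5 -> P1=[2,4,5,4,5,0](1) P2=[5,3,6,6,5,5](0)
Move 2: P2 pit3 -> P1=[3,5,6,4,5,0](1) P2=[5,3,6,0,6,6](1)
Move 3: P1 pit4 -> P1=[3,5,6,4,0,1](2) P2=[6,4,7,0,6,6](1)
Move 4: P1 pit2 -> P1=[3,5,0,5,1,2](3) P2=[7,5,7,0,6,6](1)

Answer: 3 1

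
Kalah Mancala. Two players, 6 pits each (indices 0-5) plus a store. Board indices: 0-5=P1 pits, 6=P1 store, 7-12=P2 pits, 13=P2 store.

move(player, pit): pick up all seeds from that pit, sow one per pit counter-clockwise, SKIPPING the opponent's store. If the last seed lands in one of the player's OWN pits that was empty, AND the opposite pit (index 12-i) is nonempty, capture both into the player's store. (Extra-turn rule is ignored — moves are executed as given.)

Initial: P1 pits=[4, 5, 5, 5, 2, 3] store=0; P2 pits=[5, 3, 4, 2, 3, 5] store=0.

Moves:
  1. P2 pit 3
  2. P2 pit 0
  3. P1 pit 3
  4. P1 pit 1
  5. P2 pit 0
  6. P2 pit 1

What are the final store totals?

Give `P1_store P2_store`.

Move 1: P2 pit3 -> P1=[4,5,5,5,2,3](0) P2=[5,3,4,0,4,6](0)
Move 2: P2 pit0 -> P1=[4,5,5,5,2,3](0) P2=[0,4,5,1,5,7](0)
Move 3: P1 pit3 -> P1=[4,5,5,0,3,4](1) P2=[1,5,5,1,5,7](0)
Move 4: P1 pit1 -> P1=[4,0,6,1,4,5](2) P2=[1,5,5,1,5,7](0)
Move 5: P2 pit0 -> P1=[4,0,6,1,4,5](2) P2=[0,6,5,1,5,7](0)
Move 6: P2 pit1 -> P1=[5,0,6,1,4,5](2) P2=[0,0,6,2,6,8](1)

Answer: 2 1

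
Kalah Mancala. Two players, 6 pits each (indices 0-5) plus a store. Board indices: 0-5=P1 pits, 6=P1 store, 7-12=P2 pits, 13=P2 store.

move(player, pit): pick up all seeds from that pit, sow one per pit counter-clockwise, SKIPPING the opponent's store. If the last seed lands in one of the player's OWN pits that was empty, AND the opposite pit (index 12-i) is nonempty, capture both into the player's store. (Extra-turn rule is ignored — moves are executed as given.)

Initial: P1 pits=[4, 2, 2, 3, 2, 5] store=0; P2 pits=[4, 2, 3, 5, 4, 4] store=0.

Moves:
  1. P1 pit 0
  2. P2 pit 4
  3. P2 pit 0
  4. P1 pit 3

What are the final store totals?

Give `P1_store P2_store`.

Move 1: P1 pit0 -> P1=[0,3,3,4,3,5](0) P2=[4,2,3,5,4,4](0)
Move 2: P2 pit4 -> P1=[1,4,3,4,3,5](0) P2=[4,2,3,5,0,5](1)
Move 3: P2 pit0 -> P1=[1,0,3,4,3,5](0) P2=[0,3,4,6,0,5](6)
Move 4: P1 pit3 -> P1=[1,0,3,0,4,6](1) P2=[1,3,4,6,0,5](6)

Answer: 1 6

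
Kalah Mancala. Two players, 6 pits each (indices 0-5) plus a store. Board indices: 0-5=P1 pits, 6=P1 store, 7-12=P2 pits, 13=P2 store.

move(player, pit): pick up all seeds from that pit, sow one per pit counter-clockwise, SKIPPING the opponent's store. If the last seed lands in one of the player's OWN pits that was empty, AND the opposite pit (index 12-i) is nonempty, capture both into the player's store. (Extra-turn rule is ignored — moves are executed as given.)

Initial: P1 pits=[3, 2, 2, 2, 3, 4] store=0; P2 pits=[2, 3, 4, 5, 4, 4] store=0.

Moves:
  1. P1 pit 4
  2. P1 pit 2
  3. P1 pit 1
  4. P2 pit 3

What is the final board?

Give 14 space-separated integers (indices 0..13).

Move 1: P1 pit4 -> P1=[3,2,2,2,0,5](1) P2=[3,3,4,5,4,4](0)
Move 2: P1 pit2 -> P1=[3,2,0,3,0,5](5) P2=[3,0,4,5,4,4](0)
Move 3: P1 pit1 -> P1=[3,0,1,4,0,5](5) P2=[3,0,4,5,4,4](0)
Move 4: P2 pit3 -> P1=[4,1,1,4,0,5](5) P2=[3,0,4,0,5,5](1)

Answer: 4 1 1 4 0 5 5 3 0 4 0 5 5 1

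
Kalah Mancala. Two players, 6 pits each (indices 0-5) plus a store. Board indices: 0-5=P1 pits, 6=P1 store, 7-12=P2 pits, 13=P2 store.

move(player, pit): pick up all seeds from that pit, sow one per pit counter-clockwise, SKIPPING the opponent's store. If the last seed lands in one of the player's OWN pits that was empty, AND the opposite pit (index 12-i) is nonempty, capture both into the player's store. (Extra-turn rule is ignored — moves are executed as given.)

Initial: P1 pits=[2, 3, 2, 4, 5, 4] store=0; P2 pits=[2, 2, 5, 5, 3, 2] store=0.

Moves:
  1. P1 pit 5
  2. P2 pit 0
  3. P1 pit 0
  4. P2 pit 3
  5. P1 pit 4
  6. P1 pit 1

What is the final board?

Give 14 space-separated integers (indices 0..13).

Answer: 1 0 5 5 1 2 3 1 5 8 0 4 3 1

Derivation:
Move 1: P1 pit5 -> P1=[2,3,2,4,5,0](1) P2=[3,3,6,5,3,2](0)
Move 2: P2 pit0 -> P1=[2,3,2,4,5,0](1) P2=[0,4,7,6,3,2](0)
Move 3: P1 pit0 -> P1=[0,4,3,4,5,0](1) P2=[0,4,7,6,3,2](0)
Move 4: P2 pit3 -> P1=[1,5,4,4,5,0](1) P2=[0,4,7,0,4,3](1)
Move 5: P1 pit4 -> P1=[1,5,4,4,0,1](2) P2=[1,5,8,0,4,3](1)
Move 6: P1 pit1 -> P1=[1,0,5,5,1,2](3) P2=[1,5,8,0,4,3](1)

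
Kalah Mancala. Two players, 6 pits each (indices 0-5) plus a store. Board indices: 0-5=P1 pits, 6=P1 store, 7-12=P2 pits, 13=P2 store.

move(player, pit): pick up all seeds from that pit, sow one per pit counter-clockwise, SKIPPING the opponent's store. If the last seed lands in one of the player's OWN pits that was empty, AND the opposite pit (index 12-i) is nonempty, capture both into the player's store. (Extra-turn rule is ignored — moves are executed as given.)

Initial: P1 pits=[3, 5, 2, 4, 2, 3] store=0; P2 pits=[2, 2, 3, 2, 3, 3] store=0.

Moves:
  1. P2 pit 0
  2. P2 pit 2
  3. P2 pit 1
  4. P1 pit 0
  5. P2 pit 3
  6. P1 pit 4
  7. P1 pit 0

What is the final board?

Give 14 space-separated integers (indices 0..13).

Move 1: P2 pit0 -> P1=[3,5,2,4,2,3](0) P2=[0,3,4,2,3,3](0)
Move 2: P2 pit2 -> P1=[3,5,2,4,2,3](0) P2=[0,3,0,3,4,4](1)
Move 3: P2 pit1 -> P1=[3,5,2,4,2,3](0) P2=[0,0,1,4,5,4](1)
Move 4: P1 pit0 -> P1=[0,6,3,5,2,3](0) P2=[0,0,1,4,5,4](1)
Move 5: P2 pit3 -> P1=[1,6,3,5,2,3](0) P2=[0,0,1,0,6,5](2)
Move 6: P1 pit4 -> P1=[1,6,3,5,0,4](1) P2=[0,0,1,0,6,5](2)
Move 7: P1 pit0 -> P1=[0,7,3,5,0,4](1) P2=[0,0,1,0,6,5](2)

Answer: 0 7 3 5 0 4 1 0 0 1 0 6 5 2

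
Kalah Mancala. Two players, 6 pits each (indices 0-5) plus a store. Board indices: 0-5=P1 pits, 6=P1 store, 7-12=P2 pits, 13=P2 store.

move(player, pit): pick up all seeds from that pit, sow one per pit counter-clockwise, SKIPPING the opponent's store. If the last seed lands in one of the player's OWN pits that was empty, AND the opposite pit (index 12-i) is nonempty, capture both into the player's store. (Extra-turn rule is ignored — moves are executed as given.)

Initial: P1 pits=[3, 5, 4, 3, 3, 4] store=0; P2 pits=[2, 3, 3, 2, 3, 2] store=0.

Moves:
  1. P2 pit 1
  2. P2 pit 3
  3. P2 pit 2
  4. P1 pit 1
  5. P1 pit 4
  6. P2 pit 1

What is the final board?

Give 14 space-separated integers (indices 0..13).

Answer: 3 0 5 0 0 6 2 3 0 0 1 6 4 7

Derivation:
Move 1: P2 pit1 -> P1=[3,5,4,3,3,4](0) P2=[2,0,4,3,4,2](0)
Move 2: P2 pit3 -> P1=[3,5,4,3,3,4](0) P2=[2,0,4,0,5,3](1)
Move 3: P2 pit2 -> P1=[3,5,4,3,3,4](0) P2=[2,0,0,1,6,4](2)
Move 4: P1 pit1 -> P1=[3,0,5,4,4,5](1) P2=[2,0,0,1,6,4](2)
Move 5: P1 pit4 -> P1=[3,0,5,4,0,6](2) P2=[3,1,0,1,6,4](2)
Move 6: P2 pit1 -> P1=[3,0,5,0,0,6](2) P2=[3,0,0,1,6,4](7)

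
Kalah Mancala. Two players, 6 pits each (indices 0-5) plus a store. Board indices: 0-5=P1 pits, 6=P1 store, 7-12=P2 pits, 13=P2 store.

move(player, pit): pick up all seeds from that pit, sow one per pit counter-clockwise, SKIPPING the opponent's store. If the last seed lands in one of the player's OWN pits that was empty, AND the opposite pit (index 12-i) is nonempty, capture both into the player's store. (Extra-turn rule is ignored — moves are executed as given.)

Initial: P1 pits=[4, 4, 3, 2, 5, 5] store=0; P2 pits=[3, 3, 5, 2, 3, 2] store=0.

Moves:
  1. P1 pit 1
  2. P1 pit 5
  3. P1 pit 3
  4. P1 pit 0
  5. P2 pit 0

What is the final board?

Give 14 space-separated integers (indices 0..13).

Move 1: P1 pit1 -> P1=[4,0,4,3,6,6](0) P2=[3,3,5,2,3,2](0)
Move 2: P1 pit5 -> P1=[4,0,4,3,6,0](1) P2=[4,4,6,3,4,2](0)
Move 3: P1 pit3 -> P1=[4,0,4,0,7,1](2) P2=[4,4,6,3,4,2](0)
Move 4: P1 pit0 -> P1=[0,1,5,1,8,1](2) P2=[4,4,6,3,4,2](0)
Move 5: P2 pit0 -> P1=[0,1,5,1,8,1](2) P2=[0,5,7,4,5,2](0)

Answer: 0 1 5 1 8 1 2 0 5 7 4 5 2 0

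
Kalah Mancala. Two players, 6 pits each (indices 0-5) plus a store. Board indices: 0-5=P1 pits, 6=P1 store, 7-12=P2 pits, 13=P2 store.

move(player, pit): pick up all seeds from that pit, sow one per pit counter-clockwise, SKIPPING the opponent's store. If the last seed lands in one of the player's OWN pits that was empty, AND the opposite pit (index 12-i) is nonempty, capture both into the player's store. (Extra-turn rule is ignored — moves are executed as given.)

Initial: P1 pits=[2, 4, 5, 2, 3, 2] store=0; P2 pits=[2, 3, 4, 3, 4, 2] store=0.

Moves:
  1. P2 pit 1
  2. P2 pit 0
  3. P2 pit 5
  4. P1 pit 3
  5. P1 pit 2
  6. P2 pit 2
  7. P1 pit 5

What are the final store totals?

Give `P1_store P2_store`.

Answer: 2 2

Derivation:
Move 1: P2 pit1 -> P1=[2,4,5,2,3,2](0) P2=[2,0,5,4,5,2](0)
Move 2: P2 pit0 -> P1=[2,4,5,2,3,2](0) P2=[0,1,6,4,5,2](0)
Move 3: P2 pit5 -> P1=[3,4,5,2,3,2](0) P2=[0,1,6,4,5,0](1)
Move 4: P1 pit3 -> P1=[3,4,5,0,4,3](0) P2=[0,1,6,4,5,0](1)
Move 5: P1 pit2 -> P1=[3,4,0,1,5,4](1) P2=[1,1,6,4,5,0](1)
Move 6: P2 pit2 -> P1=[4,5,0,1,5,4](1) P2=[1,1,0,5,6,1](2)
Move 7: P1 pit5 -> P1=[4,5,0,1,5,0](2) P2=[2,2,1,5,6,1](2)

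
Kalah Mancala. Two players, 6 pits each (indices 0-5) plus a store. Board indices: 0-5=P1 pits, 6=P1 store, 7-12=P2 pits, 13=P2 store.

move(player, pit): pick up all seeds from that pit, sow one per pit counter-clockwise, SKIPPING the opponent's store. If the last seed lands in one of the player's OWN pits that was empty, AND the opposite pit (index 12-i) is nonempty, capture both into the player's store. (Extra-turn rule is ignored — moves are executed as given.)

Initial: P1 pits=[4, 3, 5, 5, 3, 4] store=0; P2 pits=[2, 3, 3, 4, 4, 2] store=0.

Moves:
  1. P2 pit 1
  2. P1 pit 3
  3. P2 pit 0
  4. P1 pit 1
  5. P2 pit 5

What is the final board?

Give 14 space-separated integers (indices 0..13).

Move 1: P2 pit1 -> P1=[4,3,5,5,3,4](0) P2=[2,0,4,5,5,2](0)
Move 2: P1 pit3 -> P1=[4,3,5,0,4,5](1) P2=[3,1,4,5,5,2](0)
Move 3: P2 pit0 -> P1=[4,3,5,0,4,5](1) P2=[0,2,5,6,5,2](0)
Move 4: P1 pit1 -> P1=[4,0,6,1,5,5](1) P2=[0,2,5,6,5,2](0)
Move 5: P2 pit5 -> P1=[5,0,6,1,5,5](1) P2=[0,2,5,6,5,0](1)

Answer: 5 0 6 1 5 5 1 0 2 5 6 5 0 1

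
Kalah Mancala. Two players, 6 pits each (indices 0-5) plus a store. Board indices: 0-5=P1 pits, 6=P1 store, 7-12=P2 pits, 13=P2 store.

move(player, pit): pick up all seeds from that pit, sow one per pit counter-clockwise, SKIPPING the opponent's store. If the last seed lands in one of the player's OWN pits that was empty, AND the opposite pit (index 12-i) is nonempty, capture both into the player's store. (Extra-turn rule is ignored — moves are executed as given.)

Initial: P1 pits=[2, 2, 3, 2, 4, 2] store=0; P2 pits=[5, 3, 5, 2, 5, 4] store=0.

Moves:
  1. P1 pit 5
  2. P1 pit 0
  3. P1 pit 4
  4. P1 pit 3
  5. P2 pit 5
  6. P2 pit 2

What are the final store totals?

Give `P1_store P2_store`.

Move 1: P1 pit5 -> P1=[2,2,3,2,4,0](1) P2=[6,3,5,2,5,4](0)
Move 2: P1 pit0 -> P1=[0,3,4,2,4,0](1) P2=[6,3,5,2,5,4](0)
Move 3: P1 pit4 -> P1=[0,3,4,2,0,1](2) P2=[7,4,5,2,5,4](0)
Move 4: P1 pit3 -> P1=[0,3,4,0,1,2](2) P2=[7,4,5,2,5,4](0)
Move 5: P2 pit5 -> P1=[1,4,5,0,1,2](2) P2=[7,4,5,2,5,0](1)
Move 6: P2 pit2 -> P1=[2,4,5,0,1,2](2) P2=[7,4,0,3,6,1](2)

Answer: 2 2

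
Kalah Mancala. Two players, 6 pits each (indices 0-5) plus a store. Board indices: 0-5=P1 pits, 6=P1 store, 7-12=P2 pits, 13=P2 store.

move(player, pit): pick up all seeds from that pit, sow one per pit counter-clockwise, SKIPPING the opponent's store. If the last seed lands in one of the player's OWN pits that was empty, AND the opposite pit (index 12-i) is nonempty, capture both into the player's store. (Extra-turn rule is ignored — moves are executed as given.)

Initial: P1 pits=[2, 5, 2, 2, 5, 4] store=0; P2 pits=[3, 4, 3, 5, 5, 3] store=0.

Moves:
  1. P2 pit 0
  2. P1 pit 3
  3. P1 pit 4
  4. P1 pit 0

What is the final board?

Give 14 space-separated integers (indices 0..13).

Move 1: P2 pit0 -> P1=[2,5,2,2,5,4](0) P2=[0,5,4,6,5,3](0)
Move 2: P1 pit3 -> P1=[2,5,2,0,6,5](0) P2=[0,5,4,6,5,3](0)
Move 3: P1 pit4 -> P1=[2,5,2,0,0,6](1) P2=[1,6,5,7,5,3](0)
Move 4: P1 pit0 -> P1=[0,6,3,0,0,6](1) P2=[1,6,5,7,5,3](0)

Answer: 0 6 3 0 0 6 1 1 6 5 7 5 3 0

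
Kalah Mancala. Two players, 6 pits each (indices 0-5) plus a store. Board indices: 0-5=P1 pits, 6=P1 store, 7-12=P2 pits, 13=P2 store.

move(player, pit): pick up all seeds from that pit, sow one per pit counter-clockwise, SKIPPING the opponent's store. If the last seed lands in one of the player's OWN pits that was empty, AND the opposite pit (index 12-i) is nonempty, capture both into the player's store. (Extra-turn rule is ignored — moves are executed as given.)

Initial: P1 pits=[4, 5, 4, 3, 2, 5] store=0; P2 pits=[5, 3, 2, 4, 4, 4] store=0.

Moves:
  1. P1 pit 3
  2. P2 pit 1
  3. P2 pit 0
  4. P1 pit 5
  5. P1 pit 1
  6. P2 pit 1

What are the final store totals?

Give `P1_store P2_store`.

Answer: 3 0

Derivation:
Move 1: P1 pit3 -> P1=[4,5,4,0,3,6](1) P2=[5,3,2,4,4,4](0)
Move 2: P2 pit1 -> P1=[4,5,4,0,3,6](1) P2=[5,0,3,5,5,4](0)
Move 3: P2 pit0 -> P1=[4,5,4,0,3,6](1) P2=[0,1,4,6,6,5](0)
Move 4: P1 pit5 -> P1=[4,5,4,0,3,0](2) P2=[1,2,5,7,7,5](0)
Move 5: P1 pit1 -> P1=[4,0,5,1,4,1](3) P2=[1,2,5,7,7,5](0)
Move 6: P2 pit1 -> P1=[4,0,5,1,4,1](3) P2=[1,0,6,8,7,5](0)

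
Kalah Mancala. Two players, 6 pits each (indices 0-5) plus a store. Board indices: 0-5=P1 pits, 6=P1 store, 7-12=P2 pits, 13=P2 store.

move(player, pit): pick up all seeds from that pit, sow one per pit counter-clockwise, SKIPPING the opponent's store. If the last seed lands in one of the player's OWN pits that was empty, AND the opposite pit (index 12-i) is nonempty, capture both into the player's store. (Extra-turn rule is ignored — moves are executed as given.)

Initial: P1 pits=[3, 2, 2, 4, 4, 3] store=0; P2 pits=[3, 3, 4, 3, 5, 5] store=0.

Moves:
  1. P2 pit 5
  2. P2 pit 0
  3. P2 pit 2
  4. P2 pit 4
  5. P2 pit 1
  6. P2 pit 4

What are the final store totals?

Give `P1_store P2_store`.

Answer: 0 3

Derivation:
Move 1: P2 pit5 -> P1=[4,3,3,5,4,3](0) P2=[3,3,4,3,5,0](1)
Move 2: P2 pit0 -> P1=[4,3,3,5,4,3](0) P2=[0,4,5,4,5,0](1)
Move 3: P2 pit2 -> P1=[5,3,3,5,4,3](0) P2=[0,4,0,5,6,1](2)
Move 4: P2 pit4 -> P1=[6,4,4,6,4,3](0) P2=[0,4,0,5,0,2](3)
Move 5: P2 pit1 -> P1=[6,4,4,6,4,3](0) P2=[0,0,1,6,1,3](3)
Move 6: P2 pit4 -> P1=[6,4,4,6,4,3](0) P2=[0,0,1,6,0,4](3)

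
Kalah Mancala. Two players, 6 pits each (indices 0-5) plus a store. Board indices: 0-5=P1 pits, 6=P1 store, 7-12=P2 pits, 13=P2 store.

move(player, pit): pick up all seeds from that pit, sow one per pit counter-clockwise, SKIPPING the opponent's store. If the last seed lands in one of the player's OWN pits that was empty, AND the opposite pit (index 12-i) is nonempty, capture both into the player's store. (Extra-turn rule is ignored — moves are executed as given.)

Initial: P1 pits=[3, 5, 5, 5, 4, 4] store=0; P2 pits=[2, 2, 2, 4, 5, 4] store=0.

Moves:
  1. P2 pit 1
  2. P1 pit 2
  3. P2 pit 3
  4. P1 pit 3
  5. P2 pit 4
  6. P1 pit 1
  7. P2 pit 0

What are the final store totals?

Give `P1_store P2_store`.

Answer: 3 2

Derivation:
Move 1: P2 pit1 -> P1=[3,5,5,5,4,4](0) P2=[2,0,3,5,5,4](0)
Move 2: P1 pit2 -> P1=[3,5,0,6,5,5](1) P2=[3,0,3,5,5,4](0)
Move 3: P2 pit3 -> P1=[4,6,0,6,5,5](1) P2=[3,0,3,0,6,5](1)
Move 4: P1 pit3 -> P1=[4,6,0,0,6,6](2) P2=[4,1,4,0,6,5](1)
Move 5: P2 pit4 -> P1=[5,7,1,1,6,6](2) P2=[4,1,4,0,0,6](2)
Move 6: P1 pit1 -> P1=[5,0,2,2,7,7](3) P2=[5,2,4,0,0,6](2)
Move 7: P2 pit0 -> P1=[5,0,2,2,7,7](3) P2=[0,3,5,1,1,7](2)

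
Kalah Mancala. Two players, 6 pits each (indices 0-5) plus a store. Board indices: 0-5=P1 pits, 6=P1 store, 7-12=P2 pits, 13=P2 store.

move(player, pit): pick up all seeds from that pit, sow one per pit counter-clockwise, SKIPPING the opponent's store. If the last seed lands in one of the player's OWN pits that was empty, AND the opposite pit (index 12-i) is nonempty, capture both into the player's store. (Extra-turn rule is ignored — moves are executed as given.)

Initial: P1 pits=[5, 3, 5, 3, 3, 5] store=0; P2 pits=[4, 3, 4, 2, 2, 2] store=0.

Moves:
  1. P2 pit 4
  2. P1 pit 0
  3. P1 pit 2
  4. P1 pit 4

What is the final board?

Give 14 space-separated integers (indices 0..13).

Answer: 0 4 0 5 0 8 2 6 5 5 2 0 3 1

Derivation:
Move 1: P2 pit4 -> P1=[5,3,5,3,3,5](0) P2=[4,3,4,2,0,3](1)
Move 2: P1 pit0 -> P1=[0,4,6,4,4,6](0) P2=[4,3,4,2,0,3](1)
Move 3: P1 pit2 -> P1=[0,4,0,5,5,7](1) P2=[5,4,4,2,0,3](1)
Move 4: P1 pit4 -> P1=[0,4,0,5,0,8](2) P2=[6,5,5,2,0,3](1)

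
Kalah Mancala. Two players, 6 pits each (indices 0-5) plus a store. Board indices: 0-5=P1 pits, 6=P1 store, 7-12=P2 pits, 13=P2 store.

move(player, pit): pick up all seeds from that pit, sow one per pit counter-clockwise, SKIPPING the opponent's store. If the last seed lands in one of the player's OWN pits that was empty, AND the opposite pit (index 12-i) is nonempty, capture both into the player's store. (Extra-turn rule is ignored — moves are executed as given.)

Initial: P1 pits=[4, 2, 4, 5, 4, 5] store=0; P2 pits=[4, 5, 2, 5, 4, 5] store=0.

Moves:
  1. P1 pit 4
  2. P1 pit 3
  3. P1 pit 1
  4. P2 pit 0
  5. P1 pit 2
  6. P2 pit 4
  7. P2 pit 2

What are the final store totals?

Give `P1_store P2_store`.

Move 1: P1 pit4 -> P1=[4,2,4,5,0,6](1) P2=[5,6,2,5,4,5](0)
Move 2: P1 pit3 -> P1=[4,2,4,0,1,7](2) P2=[6,7,2,5,4,5](0)
Move 3: P1 pit1 -> P1=[4,0,5,0,1,7](5) P2=[6,7,0,5,4,5](0)
Move 4: P2 pit0 -> P1=[4,0,5,0,1,7](5) P2=[0,8,1,6,5,6](1)
Move 5: P1 pit2 -> P1=[4,0,0,1,2,8](6) P2=[1,8,1,6,5,6](1)
Move 6: P2 pit4 -> P1=[5,1,1,1,2,8](6) P2=[1,8,1,6,0,7](2)
Move 7: P2 pit2 -> P1=[5,1,1,1,2,8](6) P2=[1,8,0,7,0,7](2)

Answer: 6 2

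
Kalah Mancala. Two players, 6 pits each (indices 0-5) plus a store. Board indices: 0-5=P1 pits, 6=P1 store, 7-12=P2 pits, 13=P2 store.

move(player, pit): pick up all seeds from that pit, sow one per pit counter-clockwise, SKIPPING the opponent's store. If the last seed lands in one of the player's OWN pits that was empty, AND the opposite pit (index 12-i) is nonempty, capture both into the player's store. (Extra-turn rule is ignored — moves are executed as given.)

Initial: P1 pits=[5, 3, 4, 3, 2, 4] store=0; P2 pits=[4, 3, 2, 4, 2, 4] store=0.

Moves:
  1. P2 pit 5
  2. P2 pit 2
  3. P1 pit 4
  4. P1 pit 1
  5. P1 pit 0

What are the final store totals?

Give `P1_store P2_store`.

Move 1: P2 pit5 -> P1=[6,4,5,3,2,4](0) P2=[4,3,2,4,2,0](1)
Move 2: P2 pit2 -> P1=[6,4,5,3,2,4](0) P2=[4,3,0,5,3,0](1)
Move 3: P1 pit4 -> P1=[6,4,5,3,0,5](1) P2=[4,3,0,5,3,0](1)
Move 4: P1 pit1 -> P1=[6,0,6,4,1,6](1) P2=[4,3,0,5,3,0](1)
Move 5: P1 pit0 -> P1=[0,1,7,5,2,7](2) P2=[4,3,0,5,3,0](1)

Answer: 2 1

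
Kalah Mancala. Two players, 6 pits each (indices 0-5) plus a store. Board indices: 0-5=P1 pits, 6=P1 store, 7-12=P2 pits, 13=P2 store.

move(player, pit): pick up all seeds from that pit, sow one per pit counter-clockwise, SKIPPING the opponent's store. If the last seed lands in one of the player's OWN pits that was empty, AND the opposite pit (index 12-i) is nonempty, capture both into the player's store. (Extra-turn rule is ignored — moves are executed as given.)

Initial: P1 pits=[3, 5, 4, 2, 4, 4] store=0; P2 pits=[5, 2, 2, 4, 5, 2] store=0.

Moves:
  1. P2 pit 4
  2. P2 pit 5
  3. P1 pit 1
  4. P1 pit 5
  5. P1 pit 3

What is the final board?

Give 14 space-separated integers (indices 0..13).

Move 1: P2 pit4 -> P1=[4,6,5,2,4,4](0) P2=[5,2,2,4,0,3](1)
Move 2: P2 pit5 -> P1=[5,7,5,2,4,4](0) P2=[5,2,2,4,0,0](2)
Move 3: P1 pit1 -> P1=[5,0,6,3,5,5](1) P2=[6,3,2,4,0,0](2)
Move 4: P1 pit5 -> P1=[5,0,6,3,5,0](2) P2=[7,4,3,5,0,0](2)
Move 5: P1 pit3 -> P1=[5,0,6,0,6,1](3) P2=[7,4,3,5,0,0](2)

Answer: 5 0 6 0 6 1 3 7 4 3 5 0 0 2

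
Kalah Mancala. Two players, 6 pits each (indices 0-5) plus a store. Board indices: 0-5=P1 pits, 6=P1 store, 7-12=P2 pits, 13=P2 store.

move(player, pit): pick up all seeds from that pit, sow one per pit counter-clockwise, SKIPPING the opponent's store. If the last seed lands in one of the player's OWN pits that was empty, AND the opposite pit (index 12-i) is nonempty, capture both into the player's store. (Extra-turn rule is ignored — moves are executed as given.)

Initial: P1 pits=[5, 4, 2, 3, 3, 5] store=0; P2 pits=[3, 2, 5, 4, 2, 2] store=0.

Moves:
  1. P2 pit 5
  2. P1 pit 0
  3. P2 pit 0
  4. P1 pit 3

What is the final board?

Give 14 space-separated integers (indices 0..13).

Move 1: P2 pit5 -> P1=[6,4,2,3,3,5](0) P2=[3,2,5,4,2,0](1)
Move 2: P1 pit0 -> P1=[0,5,3,4,4,6](1) P2=[3,2,5,4,2,0](1)
Move 3: P2 pit0 -> P1=[0,5,3,4,4,6](1) P2=[0,3,6,5,2,0](1)
Move 4: P1 pit3 -> P1=[0,5,3,0,5,7](2) P2=[1,3,6,5,2,0](1)

Answer: 0 5 3 0 5 7 2 1 3 6 5 2 0 1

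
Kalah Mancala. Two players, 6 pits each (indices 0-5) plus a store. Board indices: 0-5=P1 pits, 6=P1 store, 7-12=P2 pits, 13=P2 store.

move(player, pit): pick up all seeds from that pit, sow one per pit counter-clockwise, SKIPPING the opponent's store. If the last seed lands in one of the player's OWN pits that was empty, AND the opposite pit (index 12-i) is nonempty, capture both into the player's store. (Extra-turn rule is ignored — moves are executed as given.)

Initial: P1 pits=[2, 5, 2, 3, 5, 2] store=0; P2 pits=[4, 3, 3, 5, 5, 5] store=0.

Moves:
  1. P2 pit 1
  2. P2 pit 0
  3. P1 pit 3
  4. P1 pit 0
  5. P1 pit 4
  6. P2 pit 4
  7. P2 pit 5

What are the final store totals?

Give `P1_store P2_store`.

Move 1: P2 pit1 -> P1=[2,5,2,3,5,2](0) P2=[4,0,4,6,6,5](0)
Move 2: P2 pit0 -> P1=[2,5,2,3,5,2](0) P2=[0,1,5,7,7,5](0)
Move 3: P1 pit3 -> P1=[2,5,2,0,6,3](1) P2=[0,1,5,7,7,5](0)
Move 4: P1 pit0 -> P1=[0,6,3,0,6,3](1) P2=[0,1,5,7,7,5](0)
Move 5: P1 pit4 -> P1=[0,6,3,0,0,4](2) P2=[1,2,6,8,7,5](0)
Move 6: P2 pit4 -> P1=[1,7,4,1,1,4](2) P2=[1,2,6,8,0,6](1)
Move 7: P2 pit5 -> P1=[2,8,5,2,2,4](2) P2=[1,2,6,8,0,0](2)

Answer: 2 2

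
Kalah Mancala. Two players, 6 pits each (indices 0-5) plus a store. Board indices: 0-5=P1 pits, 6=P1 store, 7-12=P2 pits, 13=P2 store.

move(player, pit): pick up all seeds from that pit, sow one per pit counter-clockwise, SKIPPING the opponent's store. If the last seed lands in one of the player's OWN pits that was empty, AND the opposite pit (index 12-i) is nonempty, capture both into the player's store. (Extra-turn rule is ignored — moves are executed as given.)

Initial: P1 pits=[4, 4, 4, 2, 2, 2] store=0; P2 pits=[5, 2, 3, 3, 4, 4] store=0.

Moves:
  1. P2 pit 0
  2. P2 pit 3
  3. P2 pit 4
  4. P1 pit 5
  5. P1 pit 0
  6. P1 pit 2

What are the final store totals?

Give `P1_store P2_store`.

Move 1: P2 pit0 -> P1=[4,4,4,2,2,2](0) P2=[0,3,4,4,5,5](0)
Move 2: P2 pit3 -> P1=[5,4,4,2,2,2](0) P2=[0,3,4,0,6,6](1)
Move 3: P2 pit4 -> P1=[6,5,5,3,2,2](0) P2=[0,3,4,0,0,7](2)
Move 4: P1 pit5 -> P1=[6,5,5,3,2,0](1) P2=[1,3,4,0,0,7](2)
Move 5: P1 pit0 -> P1=[0,6,6,4,3,1](2) P2=[1,3,4,0,0,7](2)
Move 6: P1 pit2 -> P1=[0,6,0,5,4,2](3) P2=[2,4,4,0,0,7](2)

Answer: 3 2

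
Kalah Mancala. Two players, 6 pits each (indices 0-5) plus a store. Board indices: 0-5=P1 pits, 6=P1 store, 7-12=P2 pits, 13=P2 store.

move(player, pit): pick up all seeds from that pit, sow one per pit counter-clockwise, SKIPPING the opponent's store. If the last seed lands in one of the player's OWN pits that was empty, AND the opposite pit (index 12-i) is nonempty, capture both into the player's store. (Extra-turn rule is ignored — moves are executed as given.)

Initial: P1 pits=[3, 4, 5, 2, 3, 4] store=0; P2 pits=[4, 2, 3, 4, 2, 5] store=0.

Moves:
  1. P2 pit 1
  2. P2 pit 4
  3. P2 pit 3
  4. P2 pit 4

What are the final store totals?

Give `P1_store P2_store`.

Answer: 0 2

Derivation:
Move 1: P2 pit1 -> P1=[3,4,5,2,3,4](0) P2=[4,0,4,5,2,5](0)
Move 2: P2 pit4 -> P1=[3,4,5,2,3,4](0) P2=[4,0,4,5,0,6](1)
Move 3: P2 pit3 -> P1=[4,5,5,2,3,4](0) P2=[4,0,4,0,1,7](2)
Move 4: P2 pit4 -> P1=[4,5,5,2,3,4](0) P2=[4,0,4,0,0,8](2)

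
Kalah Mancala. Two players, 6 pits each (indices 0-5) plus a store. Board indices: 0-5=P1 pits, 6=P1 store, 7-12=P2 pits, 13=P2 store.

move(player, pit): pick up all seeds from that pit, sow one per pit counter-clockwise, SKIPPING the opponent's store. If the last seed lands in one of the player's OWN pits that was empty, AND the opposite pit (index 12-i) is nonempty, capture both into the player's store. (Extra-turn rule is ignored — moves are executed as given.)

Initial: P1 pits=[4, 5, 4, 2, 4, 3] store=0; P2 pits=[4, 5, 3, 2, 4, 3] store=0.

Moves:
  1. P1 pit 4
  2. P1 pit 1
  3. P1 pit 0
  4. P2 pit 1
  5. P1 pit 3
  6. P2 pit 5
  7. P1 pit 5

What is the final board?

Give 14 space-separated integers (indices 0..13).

Move 1: P1 pit4 -> P1=[4,5,4,2,0,4](1) P2=[5,6,3,2,4,3](0)
Move 2: P1 pit1 -> P1=[4,0,5,3,1,5](2) P2=[5,6,3,2,4,3](0)
Move 3: P1 pit0 -> P1=[0,1,6,4,2,5](2) P2=[5,6,3,2,4,3](0)
Move 4: P2 pit1 -> P1=[1,1,6,4,2,5](2) P2=[5,0,4,3,5,4](1)
Move 5: P1 pit3 -> P1=[1,1,6,0,3,6](3) P2=[6,0,4,3,5,4](1)
Move 6: P2 pit5 -> P1=[2,2,7,0,3,6](3) P2=[6,0,4,3,5,0](2)
Move 7: P1 pit5 -> P1=[2,2,7,0,3,0](4) P2=[7,1,5,4,6,0](2)

Answer: 2 2 7 0 3 0 4 7 1 5 4 6 0 2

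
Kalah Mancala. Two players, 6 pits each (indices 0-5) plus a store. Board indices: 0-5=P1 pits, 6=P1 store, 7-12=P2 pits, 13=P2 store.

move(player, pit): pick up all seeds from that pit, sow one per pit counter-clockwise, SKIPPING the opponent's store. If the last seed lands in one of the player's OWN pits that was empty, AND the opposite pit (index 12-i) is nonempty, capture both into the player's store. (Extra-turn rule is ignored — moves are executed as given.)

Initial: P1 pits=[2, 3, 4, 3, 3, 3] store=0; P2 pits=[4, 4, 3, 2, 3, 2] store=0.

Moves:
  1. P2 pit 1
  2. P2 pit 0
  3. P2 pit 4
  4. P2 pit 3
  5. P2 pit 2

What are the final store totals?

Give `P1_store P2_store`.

Move 1: P2 pit1 -> P1=[2,3,4,3,3,3](0) P2=[4,0,4,3,4,3](0)
Move 2: P2 pit0 -> P1=[2,3,4,3,3,3](0) P2=[0,1,5,4,5,3](0)
Move 3: P2 pit4 -> P1=[3,4,5,3,3,3](0) P2=[0,1,5,4,0,4](1)
Move 4: P2 pit3 -> P1=[4,4,5,3,3,3](0) P2=[0,1,5,0,1,5](2)
Move 5: P2 pit2 -> P1=[5,4,5,3,3,3](0) P2=[0,1,0,1,2,6](3)

Answer: 0 3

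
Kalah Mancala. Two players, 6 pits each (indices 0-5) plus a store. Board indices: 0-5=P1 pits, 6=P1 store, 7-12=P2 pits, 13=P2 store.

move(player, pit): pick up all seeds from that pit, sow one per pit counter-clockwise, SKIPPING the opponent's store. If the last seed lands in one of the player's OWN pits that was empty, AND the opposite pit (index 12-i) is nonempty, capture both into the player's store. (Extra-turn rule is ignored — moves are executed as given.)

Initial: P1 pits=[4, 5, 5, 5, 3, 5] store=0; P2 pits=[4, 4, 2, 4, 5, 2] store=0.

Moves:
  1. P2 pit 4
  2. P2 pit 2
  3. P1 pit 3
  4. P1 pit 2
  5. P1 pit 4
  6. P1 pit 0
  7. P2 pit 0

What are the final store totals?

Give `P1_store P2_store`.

Move 1: P2 pit4 -> P1=[5,6,6,5,3,5](0) P2=[4,4,2,4,0,3](1)
Move 2: P2 pit2 -> P1=[5,0,6,5,3,5](0) P2=[4,4,0,5,0,3](8)
Move 3: P1 pit3 -> P1=[5,0,6,0,4,6](1) P2=[5,5,0,5,0,3](8)
Move 4: P1 pit2 -> P1=[5,0,0,1,5,7](2) P2=[6,6,0,5,0,3](8)
Move 5: P1 pit4 -> P1=[5,0,0,1,0,8](3) P2=[7,7,1,5,0,3](8)
Move 6: P1 pit0 -> P1=[0,1,1,2,1,9](3) P2=[7,7,1,5,0,3](8)
Move 7: P2 pit0 -> P1=[1,1,1,2,1,9](3) P2=[0,8,2,6,1,4](9)

Answer: 3 9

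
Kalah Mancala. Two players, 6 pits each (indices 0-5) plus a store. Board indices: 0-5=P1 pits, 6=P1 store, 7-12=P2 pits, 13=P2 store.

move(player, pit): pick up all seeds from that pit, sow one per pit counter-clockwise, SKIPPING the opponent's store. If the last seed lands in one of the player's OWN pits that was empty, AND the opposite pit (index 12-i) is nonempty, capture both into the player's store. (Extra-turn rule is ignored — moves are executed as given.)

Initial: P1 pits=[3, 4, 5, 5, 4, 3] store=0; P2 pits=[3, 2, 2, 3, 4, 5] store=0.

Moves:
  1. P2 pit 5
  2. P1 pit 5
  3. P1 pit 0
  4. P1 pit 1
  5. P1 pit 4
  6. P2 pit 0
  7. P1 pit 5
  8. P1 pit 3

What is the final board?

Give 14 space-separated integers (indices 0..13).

Move 1: P2 pit5 -> P1=[4,5,6,6,4,3](0) P2=[3,2,2,3,4,0](1)
Move 2: P1 pit5 -> P1=[4,5,6,6,4,0](1) P2=[4,3,2,3,4,0](1)
Move 3: P1 pit0 -> P1=[0,6,7,7,5,0](1) P2=[4,3,2,3,4,0](1)
Move 4: P1 pit1 -> P1=[0,0,8,8,6,1](2) P2=[5,3,2,3,4,0](1)
Move 5: P1 pit4 -> P1=[0,0,8,8,0,2](3) P2=[6,4,3,4,4,0](1)
Move 6: P2 pit0 -> P1=[0,0,8,8,0,2](3) P2=[0,5,4,5,5,1](2)
Move 7: P1 pit5 -> P1=[0,0,8,8,0,0](4) P2=[1,5,4,5,5,1](2)
Move 8: P1 pit3 -> P1=[0,0,8,0,1,1](5) P2=[2,6,5,6,6,1](2)

Answer: 0 0 8 0 1 1 5 2 6 5 6 6 1 2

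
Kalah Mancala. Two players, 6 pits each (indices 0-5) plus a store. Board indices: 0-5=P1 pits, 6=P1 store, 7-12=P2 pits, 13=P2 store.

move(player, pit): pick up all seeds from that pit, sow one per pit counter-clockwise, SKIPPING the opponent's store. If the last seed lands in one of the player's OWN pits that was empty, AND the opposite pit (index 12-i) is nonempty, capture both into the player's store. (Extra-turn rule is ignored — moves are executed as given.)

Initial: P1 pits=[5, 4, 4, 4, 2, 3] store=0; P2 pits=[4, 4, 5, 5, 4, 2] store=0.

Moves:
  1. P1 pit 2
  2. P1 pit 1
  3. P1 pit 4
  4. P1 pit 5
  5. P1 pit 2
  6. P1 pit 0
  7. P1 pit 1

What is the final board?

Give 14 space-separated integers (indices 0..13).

Move 1: P1 pit2 -> P1=[5,4,0,5,3,4](1) P2=[4,4,5,5,4,2](0)
Move 2: P1 pit1 -> P1=[5,0,1,6,4,5](1) P2=[4,4,5,5,4,2](0)
Move 3: P1 pit4 -> P1=[5,0,1,6,0,6](2) P2=[5,5,5,5,4,2](0)
Move 4: P1 pit5 -> P1=[5,0,1,6,0,0](3) P2=[6,6,6,6,5,2](0)
Move 5: P1 pit2 -> P1=[5,0,0,7,0,0](3) P2=[6,6,6,6,5,2](0)
Move 6: P1 pit0 -> P1=[0,1,1,8,1,0](10) P2=[0,6,6,6,5,2](0)
Move 7: P1 pit1 -> P1=[0,0,2,8,1,0](10) P2=[0,6,6,6,5,2](0)

Answer: 0 0 2 8 1 0 10 0 6 6 6 5 2 0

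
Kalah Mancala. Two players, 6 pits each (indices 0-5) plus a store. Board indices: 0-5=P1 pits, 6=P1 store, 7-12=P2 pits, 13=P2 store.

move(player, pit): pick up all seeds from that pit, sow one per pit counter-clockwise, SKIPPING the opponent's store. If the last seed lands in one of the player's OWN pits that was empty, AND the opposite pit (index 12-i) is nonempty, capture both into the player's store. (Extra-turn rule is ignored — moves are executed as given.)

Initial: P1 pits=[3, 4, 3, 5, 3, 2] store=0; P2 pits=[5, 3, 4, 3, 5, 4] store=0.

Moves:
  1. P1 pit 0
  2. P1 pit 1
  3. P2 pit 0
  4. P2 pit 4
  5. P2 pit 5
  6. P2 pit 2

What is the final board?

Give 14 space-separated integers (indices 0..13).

Answer: 3 2 7 9 5 3 1 0 4 0 5 1 1 3

Derivation:
Move 1: P1 pit0 -> P1=[0,5,4,6,3,2](0) P2=[5,3,4,3,5,4](0)
Move 2: P1 pit1 -> P1=[0,0,5,7,4,3](1) P2=[5,3,4,3,5,4](0)
Move 3: P2 pit0 -> P1=[0,0,5,7,4,3](1) P2=[0,4,5,4,6,5](0)
Move 4: P2 pit4 -> P1=[1,1,6,8,4,3](1) P2=[0,4,5,4,0,6](1)
Move 5: P2 pit5 -> P1=[2,2,7,9,5,3](1) P2=[0,4,5,4,0,0](2)
Move 6: P2 pit2 -> P1=[3,2,7,9,5,3](1) P2=[0,4,0,5,1,1](3)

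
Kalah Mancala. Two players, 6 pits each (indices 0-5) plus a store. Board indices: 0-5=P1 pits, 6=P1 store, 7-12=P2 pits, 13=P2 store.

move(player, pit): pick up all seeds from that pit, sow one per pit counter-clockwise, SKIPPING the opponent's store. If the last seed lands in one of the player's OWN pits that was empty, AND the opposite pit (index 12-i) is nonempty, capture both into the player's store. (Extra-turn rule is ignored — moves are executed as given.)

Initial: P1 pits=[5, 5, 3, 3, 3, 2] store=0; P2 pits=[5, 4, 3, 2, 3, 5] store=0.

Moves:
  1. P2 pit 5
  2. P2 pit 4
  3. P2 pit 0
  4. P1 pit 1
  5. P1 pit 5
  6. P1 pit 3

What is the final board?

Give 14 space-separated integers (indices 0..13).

Move 1: P2 pit5 -> P1=[6,6,4,4,3,2](0) P2=[5,4,3,2,3,0](1)
Move 2: P2 pit4 -> P1=[7,6,4,4,3,2](0) P2=[5,4,3,2,0,1](2)
Move 3: P2 pit0 -> P1=[7,6,4,4,3,2](0) P2=[0,5,4,3,1,2](2)
Move 4: P1 pit1 -> P1=[7,0,5,5,4,3](1) P2=[1,5,4,3,1,2](2)
Move 5: P1 pit5 -> P1=[7,0,5,5,4,0](2) P2=[2,6,4,3,1,2](2)
Move 6: P1 pit3 -> P1=[7,0,5,0,5,1](3) P2=[3,7,4,3,1,2](2)

Answer: 7 0 5 0 5 1 3 3 7 4 3 1 2 2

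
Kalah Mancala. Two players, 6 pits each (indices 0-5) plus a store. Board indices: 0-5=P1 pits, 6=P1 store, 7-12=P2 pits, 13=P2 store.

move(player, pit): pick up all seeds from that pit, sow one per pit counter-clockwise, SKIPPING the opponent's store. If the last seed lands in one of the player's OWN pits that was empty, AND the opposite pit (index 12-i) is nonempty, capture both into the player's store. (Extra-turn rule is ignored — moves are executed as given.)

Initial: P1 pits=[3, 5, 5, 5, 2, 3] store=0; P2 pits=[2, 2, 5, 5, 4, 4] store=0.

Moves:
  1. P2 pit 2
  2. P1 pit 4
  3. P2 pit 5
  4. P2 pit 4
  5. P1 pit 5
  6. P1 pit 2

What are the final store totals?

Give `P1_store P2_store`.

Move 1: P2 pit2 -> P1=[4,5,5,5,2,3](0) P2=[2,2,0,6,5,5](1)
Move 2: P1 pit4 -> P1=[4,5,5,5,0,4](1) P2=[2,2,0,6,5,5](1)
Move 3: P2 pit5 -> P1=[5,6,6,6,0,4](1) P2=[2,2,0,6,5,0](2)
Move 4: P2 pit4 -> P1=[6,7,7,6,0,4](1) P2=[2,2,0,6,0,1](3)
Move 5: P1 pit5 -> P1=[6,7,7,6,0,0](2) P2=[3,3,1,6,0,1](3)
Move 6: P1 pit2 -> P1=[6,7,0,7,1,1](3) P2=[4,4,2,6,0,1](3)

Answer: 3 3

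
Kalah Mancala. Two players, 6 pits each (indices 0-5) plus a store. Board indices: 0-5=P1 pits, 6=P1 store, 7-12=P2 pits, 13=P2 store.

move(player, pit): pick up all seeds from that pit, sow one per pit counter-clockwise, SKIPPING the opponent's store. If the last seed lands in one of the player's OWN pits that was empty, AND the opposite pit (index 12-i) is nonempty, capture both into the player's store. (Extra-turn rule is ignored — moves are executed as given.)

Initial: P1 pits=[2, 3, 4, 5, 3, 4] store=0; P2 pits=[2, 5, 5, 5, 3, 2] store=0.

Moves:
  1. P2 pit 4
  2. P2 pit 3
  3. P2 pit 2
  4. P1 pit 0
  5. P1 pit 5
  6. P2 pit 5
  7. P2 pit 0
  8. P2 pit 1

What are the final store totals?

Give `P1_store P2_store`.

Move 1: P2 pit4 -> P1=[3,3,4,5,3,4](0) P2=[2,5,5,5,0,3](1)
Move 2: P2 pit3 -> P1=[4,4,4,5,3,4](0) P2=[2,5,5,0,1,4](2)
Move 3: P2 pit2 -> P1=[5,4,4,5,3,4](0) P2=[2,5,0,1,2,5](3)
Move 4: P1 pit0 -> P1=[0,5,5,6,4,5](0) P2=[2,5,0,1,2,5](3)
Move 5: P1 pit5 -> P1=[0,5,5,6,4,0](1) P2=[3,6,1,2,2,5](3)
Move 6: P2 pit5 -> P1=[1,6,6,7,4,0](1) P2=[3,6,1,2,2,0](4)
Move 7: P2 pit0 -> P1=[1,6,6,7,4,0](1) P2=[0,7,2,3,2,0](4)
Move 8: P2 pit1 -> P1=[2,7,6,7,4,0](1) P2=[0,0,3,4,3,1](5)

Answer: 1 5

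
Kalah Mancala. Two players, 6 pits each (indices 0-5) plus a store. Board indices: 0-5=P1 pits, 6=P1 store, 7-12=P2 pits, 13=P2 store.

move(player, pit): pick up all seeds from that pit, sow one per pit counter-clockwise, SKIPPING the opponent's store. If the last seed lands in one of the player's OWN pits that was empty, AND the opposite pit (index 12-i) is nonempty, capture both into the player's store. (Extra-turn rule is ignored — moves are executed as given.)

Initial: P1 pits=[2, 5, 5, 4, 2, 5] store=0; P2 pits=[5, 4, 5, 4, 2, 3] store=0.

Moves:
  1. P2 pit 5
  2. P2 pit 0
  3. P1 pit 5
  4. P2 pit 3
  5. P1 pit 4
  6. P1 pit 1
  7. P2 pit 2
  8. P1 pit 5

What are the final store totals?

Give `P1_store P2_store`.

Move 1: P2 pit5 -> P1=[3,6,5,4,2,5](0) P2=[5,4,5,4,2,0](1)
Move 2: P2 pit0 -> P1=[0,6,5,4,2,5](0) P2=[0,5,6,5,3,0](5)
Move 3: P1 pit5 -> P1=[0,6,5,4,2,0](1) P2=[1,6,7,6,3,0](5)
Move 4: P2 pit3 -> P1=[1,7,6,4,2,0](1) P2=[1,6,7,0,4,1](6)
Move 5: P1 pit4 -> P1=[1,7,6,4,0,1](2) P2=[1,6,7,0,4,1](6)
Move 6: P1 pit1 -> P1=[1,0,7,5,1,2](3) P2=[2,7,7,0,4,1](6)
Move 7: P2 pit2 -> P1=[2,1,8,5,1,2](3) P2=[2,7,0,1,5,2](7)
Move 8: P1 pit5 -> P1=[2,1,8,5,1,0](4) P2=[3,7,0,1,5,2](7)

Answer: 4 7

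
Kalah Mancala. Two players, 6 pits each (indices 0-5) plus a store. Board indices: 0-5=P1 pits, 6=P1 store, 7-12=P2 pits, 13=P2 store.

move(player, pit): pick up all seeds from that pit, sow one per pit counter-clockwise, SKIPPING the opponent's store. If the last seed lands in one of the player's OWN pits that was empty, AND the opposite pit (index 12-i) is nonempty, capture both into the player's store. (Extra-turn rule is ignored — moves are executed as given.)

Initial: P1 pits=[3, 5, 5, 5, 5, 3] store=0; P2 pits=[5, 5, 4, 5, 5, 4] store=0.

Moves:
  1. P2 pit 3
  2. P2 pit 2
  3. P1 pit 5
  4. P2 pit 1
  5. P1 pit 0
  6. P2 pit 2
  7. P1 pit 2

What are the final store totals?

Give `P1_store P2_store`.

Answer: 9 3

Derivation:
Move 1: P2 pit3 -> P1=[4,6,5,5,5,3](0) P2=[5,5,4,0,6,5](1)
Move 2: P2 pit2 -> P1=[4,6,5,5,5,3](0) P2=[5,5,0,1,7,6](2)
Move 3: P1 pit5 -> P1=[4,6,5,5,5,0](1) P2=[6,6,0,1,7,6](2)
Move 4: P2 pit1 -> P1=[5,6,5,5,5,0](1) P2=[6,0,1,2,8,7](3)
Move 5: P1 pit0 -> P1=[0,7,6,6,6,0](8) P2=[0,0,1,2,8,7](3)
Move 6: P2 pit2 -> P1=[0,7,6,6,6,0](8) P2=[0,0,0,3,8,7](3)
Move 7: P1 pit2 -> P1=[0,7,0,7,7,1](9) P2=[1,1,0,3,8,7](3)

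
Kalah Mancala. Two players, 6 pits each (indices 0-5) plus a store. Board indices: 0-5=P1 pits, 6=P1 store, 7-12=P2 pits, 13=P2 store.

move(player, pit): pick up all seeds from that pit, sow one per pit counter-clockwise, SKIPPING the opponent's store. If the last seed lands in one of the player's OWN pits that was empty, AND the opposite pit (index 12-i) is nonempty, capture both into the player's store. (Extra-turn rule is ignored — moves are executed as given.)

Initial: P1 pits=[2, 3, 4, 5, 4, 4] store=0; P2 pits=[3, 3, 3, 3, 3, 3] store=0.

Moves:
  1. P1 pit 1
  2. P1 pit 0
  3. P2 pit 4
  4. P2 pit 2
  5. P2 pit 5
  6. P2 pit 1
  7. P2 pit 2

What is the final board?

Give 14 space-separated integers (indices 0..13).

Move 1: P1 pit1 -> P1=[2,0,5,6,5,4](0) P2=[3,3,3,3,3,3](0)
Move 2: P1 pit0 -> P1=[0,1,6,6,5,4](0) P2=[3,3,3,3,3,3](0)
Move 3: P2 pit4 -> P1=[1,1,6,6,5,4](0) P2=[3,3,3,3,0,4](1)
Move 4: P2 pit2 -> P1=[1,1,6,6,5,4](0) P2=[3,3,0,4,1,5](1)
Move 5: P2 pit5 -> P1=[2,2,7,7,5,4](0) P2=[3,3,0,4,1,0](2)
Move 6: P2 pit1 -> P1=[2,2,7,7,5,4](0) P2=[3,0,1,5,2,0](2)
Move 7: P2 pit2 -> P1=[2,2,7,7,5,4](0) P2=[3,0,0,6,2,0](2)

Answer: 2 2 7 7 5 4 0 3 0 0 6 2 0 2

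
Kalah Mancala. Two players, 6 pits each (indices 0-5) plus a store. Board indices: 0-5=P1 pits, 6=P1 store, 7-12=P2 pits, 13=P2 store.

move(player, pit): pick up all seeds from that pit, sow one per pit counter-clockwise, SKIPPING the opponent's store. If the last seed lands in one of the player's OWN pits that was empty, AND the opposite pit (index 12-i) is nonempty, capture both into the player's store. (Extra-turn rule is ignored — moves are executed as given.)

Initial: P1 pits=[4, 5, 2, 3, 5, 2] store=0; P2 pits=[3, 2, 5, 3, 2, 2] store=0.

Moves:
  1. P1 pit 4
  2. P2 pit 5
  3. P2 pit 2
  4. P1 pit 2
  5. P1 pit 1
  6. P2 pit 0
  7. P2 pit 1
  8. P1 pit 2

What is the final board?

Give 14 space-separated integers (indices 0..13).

Move 1: P1 pit4 -> P1=[4,5,2,3,0,3](1) P2=[4,3,6,3,2,2](0)
Move 2: P2 pit5 -> P1=[5,5,2,3,0,3](1) P2=[4,3,6,3,2,0](1)
Move 3: P2 pit2 -> P1=[6,6,2,3,0,3](1) P2=[4,3,0,4,3,1](2)
Move 4: P1 pit2 -> P1=[6,6,0,4,0,3](5) P2=[4,0,0,4,3,1](2)
Move 5: P1 pit1 -> P1=[6,0,1,5,1,4](6) P2=[5,0,0,4,3,1](2)
Move 6: P2 pit0 -> P1=[6,0,1,5,1,4](6) P2=[0,1,1,5,4,2](2)
Move 7: P2 pit1 -> P1=[6,0,1,5,1,4](6) P2=[0,0,2,5,4,2](2)
Move 8: P1 pit2 -> P1=[6,0,0,6,1,4](6) P2=[0,0,2,5,4,2](2)

Answer: 6 0 0 6 1 4 6 0 0 2 5 4 2 2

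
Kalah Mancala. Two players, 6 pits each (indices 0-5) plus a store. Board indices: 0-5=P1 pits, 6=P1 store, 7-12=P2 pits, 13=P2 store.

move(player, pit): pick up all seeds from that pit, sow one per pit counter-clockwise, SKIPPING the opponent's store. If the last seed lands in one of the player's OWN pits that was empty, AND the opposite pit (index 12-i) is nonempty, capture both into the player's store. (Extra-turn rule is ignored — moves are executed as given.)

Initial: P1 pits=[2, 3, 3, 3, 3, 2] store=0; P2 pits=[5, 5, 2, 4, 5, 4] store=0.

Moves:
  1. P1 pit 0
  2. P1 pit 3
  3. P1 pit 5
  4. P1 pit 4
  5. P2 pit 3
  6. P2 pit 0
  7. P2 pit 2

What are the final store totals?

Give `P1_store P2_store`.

Answer: 3 2

Derivation:
Move 1: P1 pit0 -> P1=[0,4,4,3,3,2](0) P2=[5,5,2,4,5,4](0)
Move 2: P1 pit3 -> P1=[0,4,4,0,4,3](1) P2=[5,5,2,4,5,4](0)
Move 3: P1 pit5 -> P1=[0,4,4,0,4,0](2) P2=[6,6,2,4,5,4](0)
Move 4: P1 pit4 -> P1=[0,4,4,0,0,1](3) P2=[7,7,2,4,5,4](0)
Move 5: P2 pit3 -> P1=[1,4,4,0,0,1](3) P2=[7,7,2,0,6,5](1)
Move 6: P2 pit0 -> P1=[2,4,4,0,0,1](3) P2=[0,8,3,1,7,6](2)
Move 7: P2 pit2 -> P1=[2,4,4,0,0,1](3) P2=[0,8,0,2,8,7](2)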